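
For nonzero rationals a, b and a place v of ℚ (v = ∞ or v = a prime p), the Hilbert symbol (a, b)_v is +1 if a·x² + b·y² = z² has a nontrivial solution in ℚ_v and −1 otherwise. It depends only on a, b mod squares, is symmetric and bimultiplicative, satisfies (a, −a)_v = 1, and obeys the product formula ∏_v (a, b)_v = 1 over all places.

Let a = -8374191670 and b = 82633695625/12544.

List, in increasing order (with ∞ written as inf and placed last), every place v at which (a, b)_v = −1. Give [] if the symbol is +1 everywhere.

(a, b) ≡ (-93670, 96577) mod (ℚ^×)²; places V = {2, 5, 7, 13, 17, 19, 23, 29, 37, ∞}.
(a,b)_5: α=1, u≡1; β=4, v≡2 (mod 5); (1|5)=+1, (2|5)=-1; sign (−1)^0·+1^4·-1^1 = -1.
(a,b)_∞: sgn(-93670)=−, sgn(96577)=+, so +1.
(a,b)_7: α=0, u≡2; β=-2, v≡3 (mod 7); (2|7)=+1, (3|7)=-1; sign (−1)^0·+1^-2·-1^0 = +1.
(a,b)_29: α=1, u≡8; β=0, v≡13 (mod 29); (8|29)=-1, (13|29)=+1; sign (−1)^0·-1^0·+1^1 = +1.
(a,b)_2: α=1, β=-8; u≡5, v≡1 (mod 8); ε(u)ε(v)=0·0, αω(v)=1·0, βω(u)=-8·1; sum ≡ 0  ⇒  +1.
(a,b)_13: α=2, u≡7; β=1, v≡2 (mod 13); (7|13)=-1, (2|13)=-1; sign (−1)^0·-1^1·-1^2 = -1.
(a,b)_23: α=2, u≡3; β=1, v≡8 (mod 23); (3|23)=+1, (8|23)=+1; sign (−1)^0·+1^1·+1^2 = +1.
(a,b)_19: α=1, u≡3; β=1, v≡14 (mod 19); (3|19)=-1, (14|19)=-1; sign (−1)^1·-1^1·-1^1 = -1.
(a,b)_37: α=0, u≡15; β=2, v≡9 (mod 37); (15|37)=-1, (9|37)=+1; sign (−1)^0·-1^2·+1^0 = +1.
(a,b)_17: α=1, u≡4; β=1, v≡3 (mod 17); (4|17)=+1, (3|17)=-1; sign (−1)^0·+1^1·-1^1 = -1.
|Ram(-93670, 96577)| = 4, even; anisotropic at {5, 13, 17, 19}.

[5, 13, 17, 19]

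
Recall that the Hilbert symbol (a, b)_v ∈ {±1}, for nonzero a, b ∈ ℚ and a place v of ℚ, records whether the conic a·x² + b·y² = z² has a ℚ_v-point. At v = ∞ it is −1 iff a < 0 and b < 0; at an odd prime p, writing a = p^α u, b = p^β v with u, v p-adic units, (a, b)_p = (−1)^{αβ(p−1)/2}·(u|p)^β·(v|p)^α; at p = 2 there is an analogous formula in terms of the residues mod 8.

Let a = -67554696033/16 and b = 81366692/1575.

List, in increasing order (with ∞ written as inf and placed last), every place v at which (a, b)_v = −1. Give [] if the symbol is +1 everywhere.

(a, b) ≡ (-6892633, 1176791) mod (ℚ^×)²; places V = {2, 3, 5, 7, 11, 17, 29, 31, 41, ∞}.
(a,b)_3: α=4, u≡2; β=-2, v≡2 (mod 3); (2|3)=-1, (2|3)=-1; sign (−1)^0·-1^-2·-1^4 = +1.
(a,b)_2: α=-4, β=2; u≡7, v≡7 (mod 8); ε(u)ε(v)=1·1, αω(v)=-4·0, βω(u)=2·0; sum ≡ 1  ⇒  -1.
(a,b)_5: α=0, u≡2; β=-2, v≡4 (mod 5); (2|5)=-1, (4|5)=+1; sign (−1)^0·-1^-2·+1^0 = +1.
(a,b)_11: α=3, u≡3; β=3, v≡8 (mod 11); (3|11)=+1, (8|11)=-1; sign (−1)^1·+1^3·-1^3 = +1.
(a,b)_29: α=1, u≡5; β=1, v≡3 (mod 29); (5|29)=+1, (3|29)=-1; sign (−1)^0·+1^1·-1^1 = -1.
(a,b)_17: α=1, u≡8; β=1, v≡1 (mod 17); (8|17)=+1, (1|17)=+1; sign (−1)^0·+1^1·+1^1 = +1.
(a,b)_7: α=0, u≡4; β=-1, v≡1 (mod 7); (4|7)=+1, (1|7)=+1; sign (−1)^0·+1^-1·+1^0 = +1.
(a,b)_∞: sgn(-6892633)=−, sgn(1176791)=+, so +1.
(a,b)_31: α=1, u≡14; β=1, v≡27 (mod 31); (14|31)=+1, (27|31)=-1; sign (−1)^1·+1^1·-1^1 = +1.
(a,b)_41: α=1, u≡24; β=0, v≡18 (mod 41); (24|41)=-1, (18|41)=+1; sign (−1)^0·-1^0·+1^1 = +1.
|Ram(-6892633, 1176791)| = 2, even; anisotropic at {2, 29}.

[2, 29]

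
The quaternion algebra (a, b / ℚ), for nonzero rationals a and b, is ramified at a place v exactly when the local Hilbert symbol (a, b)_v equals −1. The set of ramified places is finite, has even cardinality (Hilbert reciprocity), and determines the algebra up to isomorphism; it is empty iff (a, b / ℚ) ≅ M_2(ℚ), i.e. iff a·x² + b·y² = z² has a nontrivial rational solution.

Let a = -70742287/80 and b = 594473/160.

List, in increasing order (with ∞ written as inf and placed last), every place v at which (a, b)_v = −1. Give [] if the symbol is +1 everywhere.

[2, 5]

Mod squares: a ≡ -35, b ≡ 170. Check v ∈ {∞, 2, 5, 7, 11, 17}.
v=7: a=7^1·(≡2), b=7^0·(≡2) mod 7; (2|7)=+1, (2|7)=+1; (−1)^{1·0·3}·(+1)^0·(+1)^1 = +1.
v=5: a=5^-1·(≡3), b=5^-1·(≡4) mod 5; (3|5)=-1, (4|5)=+1; (−1)^{-1·-1·2}·(-1)^-1·(+1)^-1 = -1.
v=∞: -35 < 0 and 170 > 0  ⇒  (a,b)_∞ = +1.
v=2: v_2(a)=-4, v_2(b)=-5; units ≡ 5, 5 (mod 8); ε·ε+αω+βω = 0·0+-4·1+-5·1 ≡ 1  ⇒  (a,b)_2 = -1.
v=11: a=11^2·(≡1), b=11^2·(≡3) mod 11; (1|11)=+1, (3|11)=+1; (−1)^{2·2·5}·(+1)^2·(+1)^2 = +1.
v=17: a=17^4·(≡13), b=17^3·(≡10) mod 17; (13|17)=+1, (10|17)=-1; (−1)^{4·3·8}·(+1)^3·(-1)^4 = +1.
Ram(-35, 170) = {2, 5}; no ℚ_2-point on the conic.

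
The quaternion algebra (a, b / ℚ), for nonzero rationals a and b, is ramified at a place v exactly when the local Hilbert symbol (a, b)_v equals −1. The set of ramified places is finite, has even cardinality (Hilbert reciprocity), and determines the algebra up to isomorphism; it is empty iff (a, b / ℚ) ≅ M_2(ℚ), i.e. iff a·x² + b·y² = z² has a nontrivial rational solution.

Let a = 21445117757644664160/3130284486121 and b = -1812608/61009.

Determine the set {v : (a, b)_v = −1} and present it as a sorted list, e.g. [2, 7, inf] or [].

(a, b) ≡ (2310, -2) mod (ℚ^×)²; places V = {2, 3, 5, 7, 11, 13, 17, 19, 29, ∞}.
(a,b)_7: α=7, u≡2; β=2, v≡6 (mod 7); (2|7)=+1, (6|7)=-1; sign (−1)^0·+1^2·-1^7 = -1.
(a,b)_29: α=-2, u≡15; β=0, v≡3 (mod 29); (15|29)=-1, (3|29)=-1; sign (−1)^0·-1^0·-1^-2 = +1.
(a,b)_13: α=-4, u≡4; β=-2, v≡6 (mod 13); (4|13)=+1, (6|13)=-1; sign (−1)^0·+1^-2·-1^-4 = +1.
(a,b)_∞: sgn(2310)=+, sgn(-2)=−, so +1.
(a,b)_19: α=-4, u≡7; β=-2, v≡4 (mod 19); (7|19)=+1, (4|19)=+1; sign (−1)^0·+1^-2·+1^-4 = +1.
(a,b)_17: α=4, u≡16; β=2, v≡4 (mod 17); (16|17)=+1, (4|17)=+1; sign (−1)^0·+1^2·+1^4 = +1.
(a,b)_5: α=1, u≡2; β=0, v≡3 (mod 5); (2|5)=-1, (3|5)=-1; sign (−1)^0·-1^0·-1^1 = -1.
(a,b)_11: α=1, u≡4; β=0, v≡9 (mod 11); (4|11)=+1, (9|11)=+1; sign (−1)^0·+1^0·+1^1 = +1.
(a,b)_2: α=5, β=7; u≡3, v≡7 (mod 8); ε(u)ε(v)=1·1, αω(v)=5·0, βω(u)=7·1; sum ≡ 0  ⇒  +1.
(a,b)_3: α=11, u≡2; β=0, v≡1 (mod 3); (2|3)=-1, (1|3)=+1; sign (−1)^0·-1^0·+1^11 = +1.
|Ram(2310, -2)| = 2, even; anisotropic at {5, 7}.

[5, 7]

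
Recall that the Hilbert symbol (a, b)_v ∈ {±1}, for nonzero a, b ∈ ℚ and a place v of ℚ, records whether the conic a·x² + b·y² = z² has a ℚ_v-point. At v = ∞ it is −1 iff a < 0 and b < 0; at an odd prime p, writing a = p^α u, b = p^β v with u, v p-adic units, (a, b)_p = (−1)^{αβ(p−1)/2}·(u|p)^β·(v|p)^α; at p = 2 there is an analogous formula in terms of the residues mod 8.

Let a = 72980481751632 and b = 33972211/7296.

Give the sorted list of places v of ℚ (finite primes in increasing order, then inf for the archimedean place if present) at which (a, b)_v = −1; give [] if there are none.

(a, b) ≡ (2093, 10374) mod (ℚ^×)²; places V = {2, 3, 7, 13, 19, 23, 47, ∞}.
(a,b)_47: α=0, u≡25; β=2, v≡18 (mod 47); (25|47)=+1, (18|47)=+1; sign (−1)^0·+1^2·+1^0 = +1.
(a,b)_3: α=6, u≡2; β=-1, v≡2 (mod 3); (2|3)=-1, (2|3)=-1; sign (−1)^0·-1^-1·-1^6 = -1.
(a,b)_∞: sgn(2093)=+, sgn(10374)=+, so +1.
(a,b)_7: α=3, u≡5; β=1, v≡5 (mod 7); (5|7)=-1, (5|7)=-1; sign (−1)^1·-1^1·-1^3 = -1.
(a,b)_2: α=4, β=-7; u≡5, v≡3 (mod 8); ε(u)ε(v)=0·1, αω(v)=4·1, βω(u)=-7·1; sum ≡ 1  ⇒  -1.
(a,b)_13: α=3, u≡5; β=3, v≡2 (mod 13); (5|13)=-1, (2|13)=-1; sign (−1)^0·-1^3·-1^3 = +1.
(a,b)_23: α=1, u≡21; β=0, v≡3 (mod 23); (21|23)=-1, (3|23)=+1; sign (−1)^0·-1^0·+1^1 = +1.
(a,b)_19: α=2, u≡18; β=-1, v≡10 (mod 19); (18|19)=-1, (10|19)=-1; sign (−1)^0·-1^-1·-1^2 = -1.
|Ram(2093, 10374)| = 4, even; anisotropic at {2, 3, 7, 19}.

[2, 3, 7, 19]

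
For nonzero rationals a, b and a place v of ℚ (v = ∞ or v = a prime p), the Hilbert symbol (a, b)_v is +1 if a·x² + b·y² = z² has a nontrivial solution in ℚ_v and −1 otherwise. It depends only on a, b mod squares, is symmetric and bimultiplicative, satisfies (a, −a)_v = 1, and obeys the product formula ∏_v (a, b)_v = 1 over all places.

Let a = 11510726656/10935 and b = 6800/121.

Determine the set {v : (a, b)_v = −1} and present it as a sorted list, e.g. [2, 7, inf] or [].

(a, b) ≡ (36465, 17) mod (ℚ^×)²; places V = {2, 3, 5, 11, 13, 17, ∞}.
(a,b)_3: α=-7, u≡2; β=0, v≡2 (mod 3); (2|3)=-1, (2|3)=-1; sign (−1)^0·-1^0·-1^-7 = -1.
(a,b)_11: α=1, u≡4; β=-2, v≡2 (mod 11); (4|11)=+1, (2|11)=-1; sign (−1)^0·+1^-2·-1^1 = -1.
(a,b)_13: α=1, u≡4; β=0, v≡10 (mod 13); (4|13)=+1, (10|13)=+1; sign (−1)^0·+1^0·+1^1 = +1.
(a,b)_∞: sgn(36465)=+, sgn(17)=+, so +1.
(a,b)_5: α=-1, u≡3; β=2, v≡2 (mod 5); (3|5)=-1, (2|5)=-1; sign (−1)^0·-1^2·-1^-1 = -1.
(a,b)_2: α=14, β=4; u≡1, v≡1 (mod 8); ε(u)ε(v)=0·0, αω(v)=14·0, βω(u)=4·0; sum ≡ 0  ⇒  +1.
(a,b)_17: α=3, u≡10; β=1, v≡13 (mod 17); (10|17)=-1, (13|17)=+1; sign (−1)^0·-1^1·+1^3 = -1.
|Ram(36465, 17)| = 4, even; anisotropic at {3, 5, 11, 17}.

[3, 5, 11, 17]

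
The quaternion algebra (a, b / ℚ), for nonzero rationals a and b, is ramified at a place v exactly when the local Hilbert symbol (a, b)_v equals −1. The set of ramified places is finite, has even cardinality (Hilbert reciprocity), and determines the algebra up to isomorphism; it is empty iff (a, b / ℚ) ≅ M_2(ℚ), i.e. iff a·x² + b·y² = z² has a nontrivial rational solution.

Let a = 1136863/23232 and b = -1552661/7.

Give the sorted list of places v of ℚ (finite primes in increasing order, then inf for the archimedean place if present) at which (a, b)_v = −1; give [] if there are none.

(a, b) ≡ (21, -30107) mod (ℚ^×)²; places V = {2, 3, 7, 11, 13, 17, 19, 23, 31, ∞}.
(a,b)_11: α=-2, u≡7; β=1, v≡8 (mod 11); (7|11)=-1, (8|11)=-1; sign (−1)^0·-1^1·-1^-2 = -1.
(a,b)_31: α=2, u≡29; β=0, v≡14 (mod 31); (29|31)=-1, (14|31)=+1; sign (−1)^0·-1^0·+1^2 = +1.
(a,b)_13: α=2, u≡6; β=0, v≡1 (mod 13); (6|13)=-1, (1|13)=+1; sign (−1)^0·-1^0·+1^2 = +1.
(a,b)_3: α=-1, u≡1; β=0, v≡1 (mod 3); (1|3)=+1, (1|3)=+1; sign (−1)^0·+1^0·+1^-1 = +1.
(a,b)_19: α=0, u≡8; β=2, v≡18 (mod 19); (8|19)=-1, (18|19)=-1; sign (−1)^0·-1^2·-1^0 = +1.
(a,b)_∞: sgn(21)=+, sgn(-30107)=−, so +1.
(a,b)_23: α=0, u≡21; β=1, v≡3 (mod 23); (21|23)=-1, (3|23)=+1; sign (−1)^0·-1^1·+1^0 = -1.
(a,b)_17: α=0, u≡9; β=1, v≡6 (mod 17); (9|17)=+1, (6|17)=-1; sign (−1)^0·+1^1·-1^0 = +1.
(a,b)_2: α=-6, β=0; u≡5, v≡5 (mod 8); ε(u)ε(v)=0·0, αω(v)=-6·1, βω(u)=0·1; sum ≡ 0  ⇒  +1.
(a,b)_7: α=1, u≡5; β=-1, v≡2 (mod 7); (5|7)=-1, (2|7)=+1; sign (−1)^1·-1^-1·+1^1 = +1.
(21, -30107 / ℚ) ramifies at {11, 23}: a division algebra.

[11, 23]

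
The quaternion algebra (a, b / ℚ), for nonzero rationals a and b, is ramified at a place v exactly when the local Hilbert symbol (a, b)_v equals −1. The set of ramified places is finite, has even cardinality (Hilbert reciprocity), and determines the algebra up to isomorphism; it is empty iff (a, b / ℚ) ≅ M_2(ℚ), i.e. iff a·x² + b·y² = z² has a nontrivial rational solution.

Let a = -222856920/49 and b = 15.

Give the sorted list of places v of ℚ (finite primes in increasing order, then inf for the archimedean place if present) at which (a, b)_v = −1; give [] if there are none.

[5, 37]

(a, b) ≡ (-4070, 15) mod (ℚ^×)²; places V = {2, 3, 5, 7, 11, 13, 37, ∞}.
(a,b)_11: α=1, u≡5; β=0, v≡4 (mod 11); (5|11)=+1, (4|11)=+1; sign (−1)^0·+1^0·+1^1 = +1.
(a,b)_2: α=3, β=0; u≡5, v≡7 (mod 8); ε(u)ε(v)=0·1, αω(v)=3·0, βω(u)=0·1; sum ≡ 0  ⇒  +1.
(a,b)_7: α=-2, u≡1; β=0, v≡1 (mod 7); (1|7)=+1, (1|7)=+1; sign (−1)^0·+1^0·+1^-2 = +1.
(a,b)_37: α=1, u≡12; β=0, v≡15 (mod 37); (12|37)=+1, (15|37)=-1; sign (−1)^0·+1^0·-1^1 = -1.
(a,b)_5: α=1, u≡4; β=1, v≡3 (mod 5); (4|5)=+1, (3|5)=-1; sign (−1)^0·+1^1·-1^1 = -1.
(a,b)_13: α=2, u≡4; β=0, v≡2 (mod 13); (4|13)=+1, (2|13)=-1; sign (−1)^0·+1^0·-1^2 = +1.
(a,b)_3: α=4, u≡1; β=1, v≡2 (mod 3); (1|3)=+1, (2|3)=-1; sign (−1)^0·+1^1·-1^4 = +1.
(a,b)_∞: sgn(-4070)=−, sgn(15)=+, so +1.
|Ram(-4070, 15)| = 2, even; anisotropic at {5, 37}.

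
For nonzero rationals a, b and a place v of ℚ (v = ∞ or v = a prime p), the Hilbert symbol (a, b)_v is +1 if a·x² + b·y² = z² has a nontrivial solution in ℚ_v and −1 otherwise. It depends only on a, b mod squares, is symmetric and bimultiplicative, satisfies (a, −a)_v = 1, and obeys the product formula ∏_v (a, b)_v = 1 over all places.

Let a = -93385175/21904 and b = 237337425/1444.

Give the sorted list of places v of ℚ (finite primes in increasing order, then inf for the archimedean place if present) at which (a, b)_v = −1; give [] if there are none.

[17, 23, 37, 43]

(a, b) ≡ (-23, 1054833) mod (ℚ^×)²; places V = {2, 3, 5, 13, 17, 19, 23, 31, 37, 43, ∞}.
(a,b)_∞: sgn(-23)=−, sgn(1054833)=+, so +1.
(a,b)_17: α=0, u≡3; β=1, v≡4 (mod 17); (3|17)=-1, (4|17)=+1; sign (−1)^0·-1^1·+1^0 = -1.
(a,b)_31: α=2, u≡4; β=0, v≡12 (mod 31); (4|31)=+1, (12|31)=-1; sign (−1)^0·+1^0·-1^2 = +1.
(a,b)_3: α=0, u≡1; β=3, v≡2 (mod 3); (1|3)=+1, (2|3)=-1; sign (−1)^0·+1^3·-1^0 = +1.
(a,b)_5: α=2, u≡2; β=2, v≡3 (mod 5); (2|5)=-1, (3|5)=-1; sign (−1)^0·-1^2·-1^2 = +1.
(a,b)_13: α=2, u≡10; β=1, v≡6 (mod 13); (10|13)=+1, (6|13)=-1; sign (−1)^0·+1^1·-1^2 = +1.
(a,b)_37: α=-2, u≡17; β=1, v≡20 (mod 37); (17|37)=-1, (20|37)=-1; sign (−1)^0·-1^1·-1^-2 = -1.
(a,b)_23: α=1, u≡10; β=0, v≡7 (mod 23); (10|23)=-1, (7|23)=-1; sign (−1)^0·-1^0·-1^1 = -1.
(a,b)_43: α=0, u≡12; β=1, v≡17 (mod 43); (12|43)=-1, (17|43)=+1; sign (−1)^0·-1^1·+1^0 = -1.
(a,b)_2: α=-4, β=-2; u≡1, v≡1 (mod 8); ε(u)ε(v)=0·0, αω(v)=-4·0, βω(u)=-2·0; sum ≡ 0  ⇒  +1.
(a,b)_19: α=0, u≡14; β=-2, v≡2 (mod 19); (14|19)=-1, (2|19)=-1; sign (−1)^0·-1^-2·-1^0 = +1.
|Ram(-23, 1054833)| = 4, even; anisotropic at {17, 23, 37, 43}.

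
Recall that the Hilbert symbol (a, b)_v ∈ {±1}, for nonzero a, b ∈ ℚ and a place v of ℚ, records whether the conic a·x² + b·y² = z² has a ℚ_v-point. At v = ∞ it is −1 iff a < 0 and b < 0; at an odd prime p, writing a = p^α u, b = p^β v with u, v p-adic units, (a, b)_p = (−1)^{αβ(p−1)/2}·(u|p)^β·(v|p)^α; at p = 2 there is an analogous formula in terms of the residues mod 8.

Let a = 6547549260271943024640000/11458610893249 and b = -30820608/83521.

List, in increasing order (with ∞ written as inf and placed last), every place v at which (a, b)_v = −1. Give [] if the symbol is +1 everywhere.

[7, 13]

Mod squares: a ≡ 21, b ≡ -273. Check v ∈ {∞, 2, 3, 5, 7, 11, 13, 17, 41, 47, 53}.
v=17: a=17^-6·(≡13), b=17^-4·(≡1) mod 17; (13|17)=+1, (1|17)=+1; (−1)^{-6·-4·8}·(+1)^-4·(+1)^-6 = +1.
v=5: a=5^4·(≡1), b=5^0·(≡2) mod 5; (1|5)=+1, (2|5)=-1; (−1)^{4·0·2}·(+1)^0·(-1)^4 = +1.
v=∞: 21 > 0 and -273 < 0  ⇒  (a,b)_∞ = +1.
v=47: a=47^2·(≡6), b=47^0·(≡9) mod 47; (6|47)=+1, (9|47)=+1; (−1)^{2·0·23}·(+1)^0·(+1)^2 = +1.
v=41: a=41^2·(≡40), b=41^0·(≡19) mod 41; (40|41)=+1, (19|41)=-1; (−1)^{2·0·20}·(+1)^0·(-1)^2 = +1.
v=3: a=3^3·(≡1), b=3^3·(≡2) mod 3; (1|3)=+1, (2|3)=-1; (−1)^{3·3·1}·(+1)^3·(-1)^3 = +1.
v=7: a=7^7·(≡3), b=7^3·(≡6) mod 7; (3|7)=-1, (6|7)=-1; (−1)^{7·3·3}·(-1)^3·(-1)^7 = -1.
v=53: a=53^-2·(≡33), b=53^0·(≡22) mod 53; (33|53)=-1, (22|53)=-1; (−1)^{-2·0·26}·(-1)^0·(-1)^-2 = +1.
v=11: a=11^2·(≡8), b=11^0·(≡8) mod 11; (8|11)=-1, (8|11)=-1; (−1)^{2·0·5}·(-1)^0·(-1)^2 = +1.
v=2: v_2(a)=20, v_2(b)=8; units ≡ 5, 7 (mod 8); ε·ε+αω+βω = 0·1+20·0+8·1 ≡ 0  ⇒  (a,b)_2 = +1.
v=13: a=13^-2·(≡7), b=13^1·(≡8) mod 13; (7|13)=-1, (8|13)=-1; (−1)^{-2·1·6}·(-1)^1·(-1)^-2 = -1.
(21, -273 / ℚ) ramifies at {7, 13}: a division algebra.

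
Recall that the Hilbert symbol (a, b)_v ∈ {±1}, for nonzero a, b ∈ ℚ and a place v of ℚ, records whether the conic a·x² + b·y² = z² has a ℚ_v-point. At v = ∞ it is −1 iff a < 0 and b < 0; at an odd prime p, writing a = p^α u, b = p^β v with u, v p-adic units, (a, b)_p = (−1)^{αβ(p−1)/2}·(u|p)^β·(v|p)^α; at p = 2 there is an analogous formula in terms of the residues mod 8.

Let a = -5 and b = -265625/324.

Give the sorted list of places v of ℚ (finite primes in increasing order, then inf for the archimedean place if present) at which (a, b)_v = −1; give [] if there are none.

Mod squares: a ≡ -5, b ≡ -17. Check v ∈ {∞, 2, 3, 5, 17}.
v=17: a=17^0·(≡12), b=17^1·(≡15) mod 17; (12|17)=-1, (15|17)=+1; (−1)^{0·1·8}·(-1)^1·(+1)^0 = -1.
v=∞: -5 < 0 and -17 < 0  ⇒  (a,b)_∞ = -1.
v=2: v_2(a)=0, v_2(b)=-2; units ≡ 3, 7 (mod 8); ε·ε+αω+βω = 1·1+0·0+-2·1 ≡ 1  ⇒  (a,b)_2 = -1.
v=3: a=3^0·(≡1), b=3^-4·(≡1) mod 3; (1|3)=+1, (1|3)=+1; (−1)^{0·-4·1}·(+1)^-4·(+1)^0 = +1.
v=5: a=5^1·(≡4), b=5^6·(≡2) mod 5; (4|5)=+1, (2|5)=-1; (−1)^{1·6·2}·(+1)^6·(-1)^1 = -1.
|Ram(-5, -17)| = 4, even; anisotropic at {2, 5, 17, ∞}.

[2, 5, 17, inf]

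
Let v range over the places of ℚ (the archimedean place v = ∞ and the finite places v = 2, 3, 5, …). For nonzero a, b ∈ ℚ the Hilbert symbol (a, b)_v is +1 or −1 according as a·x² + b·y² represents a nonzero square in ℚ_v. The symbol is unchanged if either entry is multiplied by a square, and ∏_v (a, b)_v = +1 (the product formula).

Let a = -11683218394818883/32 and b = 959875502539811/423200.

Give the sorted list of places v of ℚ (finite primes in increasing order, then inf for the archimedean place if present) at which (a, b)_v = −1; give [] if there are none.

[17, 31]

Mod squares: a ≡ -45639254, b ≡ 2684662. Check v ∈ {∞, 2, 5, 11, 13, 17, 19, 23, 31, 43, 53}.
v=23: a=23^0·(≡22), b=23^-2·(≡5) mod 23; (22|23)=-1, (5|23)=-1; (−1)^{0·-2·11}·(-1)^-2·(-1)^0 = +1.
v=13: a=13^0·(≡6), b=13^2·(≡6) mod 13; (6|13)=-1, (6|13)=-1; (−1)^{0·2·6}·(-1)^2·(-1)^0 = +1.
v=5: a=5^0·(≡1), b=5^-2·(≡2) mod 5; (1|5)=+1, (2|5)=-1; (−1)^{0·-2·2}·(+1)^-2·(-1)^0 = +1.
v=∞: -45639254 < 0 and 2684662 > 0  ⇒  (a,b)_∞ = +1.
v=11: a=11^6·(≡7), b=11^4·(≡7) mod 11; (7|11)=-1, (7|11)=-1; (−1)^{6·4·5}·(-1)^4·(-1)^6 = +1.
v=53: a=53^1·(≡33), b=53^1·(≡22) mod 53; (33|53)=-1, (22|53)=-1; (−1)^{1·1·26}·(-1)^1·(-1)^1 = +1.
v=31: a=31^1·(≡19), b=31^1·(≡10) mod 31; (19|31)=+1, (10|31)=+1; (−1)^{1·1·15}·(+1)^1·(+1)^1 = -1.
v=43: a=43^1·(≡39), b=43^1·(≡40) mod 43; (39|43)=-1, (40|43)=+1; (−1)^{1·1·21}·(-1)^1·(+1)^1 = +1.
v=19: a=19^1·(≡16), b=19^1·(≡14) mod 19; (16|19)=+1, (14|19)=-1; (−1)^{1·1·9}·(+1)^1·(-1)^1 = +1.
v=17: a=17^3·(≡10), b=17^2·(≡12) mod 17; (10|17)=-1, (12|17)=-1; (−1)^{3·2·8}·(-1)^2·(-1)^3 = -1.
v=2: v_2(a)=-5, v_2(b)=-5; units ≡ 5, 3 (mod 8); ε·ε+αω+βω = 0·1+-5·1+-5·1 ≡ 0  ⇒  (a,b)_2 = +1.
Ram(-45639254, 2684662) = {17, 31}; no ℚ_17-point on the conic.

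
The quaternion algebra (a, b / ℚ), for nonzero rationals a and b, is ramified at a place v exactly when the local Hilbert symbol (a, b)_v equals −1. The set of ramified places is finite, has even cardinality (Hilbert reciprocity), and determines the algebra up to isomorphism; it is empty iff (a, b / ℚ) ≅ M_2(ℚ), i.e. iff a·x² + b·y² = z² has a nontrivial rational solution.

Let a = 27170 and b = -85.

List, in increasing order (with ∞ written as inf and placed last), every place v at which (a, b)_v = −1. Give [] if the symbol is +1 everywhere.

(a, b) ≡ (27170, -85) mod (ℚ^×)²; places V = {2, 5, 11, 13, 17, 19, ∞}.
(a,b)_∞: sgn(27170)=+, sgn(-85)=−, so +1.
(a,b)_13: α=1, u≡10; β=0, v≡6 (mod 13); (10|13)=+1, (6|13)=-1; sign (−1)^0·+1^0·-1^1 = -1.
(a,b)_11: α=1, u≡6; β=0, v≡3 (mod 11); (6|11)=-1, (3|11)=+1; sign (−1)^0·-1^0·+1^1 = +1.
(a,b)_5: α=1, u≡4; β=1, v≡3 (mod 5); (4|5)=+1, (3|5)=-1; sign (−1)^0·+1^1·-1^1 = -1.
(a,b)_19: α=1, u≡5; β=0, v≡10 (mod 19); (5|19)=+1, (10|19)=-1; sign (−1)^0·+1^0·-1^1 = -1.
(a,b)_17: α=0, u≡4; β=1, v≡12 (mod 17); (4|17)=+1, (12|17)=-1; sign (−1)^0·+1^1·-1^0 = +1.
(a,b)_2: α=1, β=0; u≡1, v≡3 (mod 8); ε(u)ε(v)=0·1, αω(v)=1·1, βω(u)=0·0; sum ≡ 1  ⇒  -1.
Ram(27170, -85) = {2, 5, 13, 19}; no ℚ_2-point on the conic.

[2, 5, 13, 19]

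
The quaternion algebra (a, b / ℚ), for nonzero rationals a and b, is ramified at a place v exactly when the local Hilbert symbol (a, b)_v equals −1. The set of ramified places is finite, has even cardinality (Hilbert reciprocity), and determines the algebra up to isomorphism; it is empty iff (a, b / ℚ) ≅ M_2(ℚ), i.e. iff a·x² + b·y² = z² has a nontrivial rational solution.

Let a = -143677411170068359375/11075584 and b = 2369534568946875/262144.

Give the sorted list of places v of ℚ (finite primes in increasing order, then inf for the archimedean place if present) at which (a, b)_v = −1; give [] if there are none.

[3, 23]

(a, b) ≡ (-136735, 435) mod (ℚ^×)²; places V = {2, 3, 5, 11, 13, 23, 29, 41, ∞}.
(a,b)_3: α=0, u≡2; β=5, v≡1 (mod 3); (2|3)=-1, (1|3)=+1; sign (−1)^0·-1^5·+1^0 = -1.
(a,b)_23: α=3, u≡18; β=2, v≡14 (mod 23); (18|23)=+1, (14|23)=-1; sign (−1)^0·+1^2·-1^3 = -1.
(a,b)_11: α=2, u≡7; β=2, v≡10 (mod 11); (7|11)=-1, (10|11)=-1; sign (−1)^0·-1^2·-1^2 = +1.
(a,b)_∞: sgn(-136735)=−, sgn(435)=+, so +1.
(a,b)_2: α=-16, β=-18; u≡1, v≡3 (mod 8); ε(u)ε(v)=0·1, αω(v)=-16·1, βω(u)=-18·0; sum ≡ 0  ⇒  +1.
(a,b)_13: α=-2, u≡9; β=0, v≡8 (mod 13); (9|13)=+1, (8|13)=-1; sign (−1)^0·+1^0·-1^-2 = +1.
(a,b)_41: α=3, u≡14; β=2, v≡36 (mod 41); (14|41)=-1, (36|41)=+1; sign (−1)^0·-1^2·+1^3 = +1.
(a,b)_29: α=1, u≡15; β=1, v≡11 (mod 29); (15|29)=-1, (11|29)=-1; sign (−1)^0·-1^1·-1^1 = +1.
(a,b)_5: α=11, u≡3; β=5, v≡2 (mod 5); (3|5)=-1, (2|5)=-1; sign (−1)^0·-1^5·-1^11 = +1.
Ram(-136735, 435) = {3, 23}; no ℚ_3-point on the conic.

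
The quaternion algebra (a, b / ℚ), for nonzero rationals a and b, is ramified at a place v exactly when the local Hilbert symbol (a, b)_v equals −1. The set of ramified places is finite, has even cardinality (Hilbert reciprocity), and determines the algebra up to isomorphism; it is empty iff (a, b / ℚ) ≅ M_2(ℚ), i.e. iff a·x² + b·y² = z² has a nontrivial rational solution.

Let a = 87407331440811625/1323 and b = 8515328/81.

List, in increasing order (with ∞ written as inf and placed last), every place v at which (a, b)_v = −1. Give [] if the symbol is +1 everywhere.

Mod squares: a ≡ 9479955, b ≡ 33263. Check v ∈ {∞, 2, 3, 5, 7, 19, 29, 31, 37}.
v=7: a=7^-2·(≡2), b=7^0·(≡6) mod 7; (2|7)=+1, (6|7)=-1; (−1)^{-2·0·3}·(+1)^0·(-1)^-2 = +1.
v=3: a=3^-3·(≡1), b=3^-4·(≡2) mod 3; (1|3)=+1, (2|3)=-1; (−1)^{-3·-4·1}·(+1)^-4·(-1)^-3 = -1.
v=19: a=19^1·(≡11), b=19^0·(≡12) mod 19; (11|19)=+1, (12|19)=-1; (−1)^{1·0·9}·(+1)^0·(-1)^1 = -1.
v=2: v_2(a)=0, v_2(b)=8; units ≡ 3, 7 (mod 8); ε·ε+αω+βω = 1·1+0·0+8·1 ≡ 1  ⇒  (a,b)_2 = -1.
v=∞: 9479955 > 0 and 33263 > 0  ⇒  (a,b)_∞ = +1.
v=31: a=31^3·(≡22), b=31^1·(≡8) mod 31; (22|31)=-1, (8|31)=+1; (−1)^{3·1·15}·(-1)^1·(+1)^3 = +1.
v=37: a=37^3·(≡9), b=37^1·(≡27) mod 37; (9|37)=+1, (27|37)=+1; (−1)^{3·1·18}·(+1)^1·(+1)^3 = +1.
v=29: a=29^3·(≡23), b=29^1·(≡23) mod 29; (23|29)=+1, (23|29)=+1; (−1)^{3·1·14}·(+1)^1·(+1)^3 = +1.
v=5: a=5^3·(≡1), b=5^0·(≡3) mod 5; (1|5)=+1, (3|5)=-1; (−1)^{3·0·2}·(+1)^0·(-1)^3 = -1.
|Ram(9479955, 33263)| = 4, even; anisotropic at {2, 3, 5, 19}.

[2, 3, 5, 19]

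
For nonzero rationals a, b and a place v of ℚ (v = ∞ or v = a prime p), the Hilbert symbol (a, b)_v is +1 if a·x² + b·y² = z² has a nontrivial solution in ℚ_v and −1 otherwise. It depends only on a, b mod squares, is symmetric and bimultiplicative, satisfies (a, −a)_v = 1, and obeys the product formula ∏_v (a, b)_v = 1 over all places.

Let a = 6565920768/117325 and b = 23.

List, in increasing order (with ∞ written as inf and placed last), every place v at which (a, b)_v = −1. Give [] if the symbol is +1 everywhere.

[2, 23]

(a, b) ≡ (299, 23) mod (ℚ^×)²; places V = {2, 3, 5, 11, 13, 19, 23, ∞}.
(a,b)_5: α=-2, u≡1; β=0, v≡3 (mod 5); (1|5)=+1, (3|5)=-1; sign (−1)^0·+1^0·-1^-2 = +1.
(a,b)_13: α=-1, u≡10; β=0, v≡10 (mod 13); (10|13)=+1, (10|13)=+1; sign (−1)^0·+1^0·+1^-1 = +1.
(a,b)_23: α=1, u≡6; β=1, v≡1 (mod 23); (6|23)=+1, (1|23)=+1; sign (−1)^1·+1^1·+1^1 = -1.
(a,b)_2: α=18, β=0; u≡3, v≡7 (mod 8); ε(u)ε(v)=1·1, αω(v)=18·0, βω(u)=0·1; sum ≡ 1  ⇒  -1.
(a,b)_11: α=2, u≡6; β=0, v≡1 (mod 11); (6|11)=-1, (1|11)=+1; sign (−1)^0·-1^0·+1^2 = +1.
(a,b)_∞: sgn(299)=+, sgn(23)=+, so +1.
(a,b)_3: α=2, u≡2; β=0, v≡2 (mod 3); (2|3)=-1, (2|3)=-1; sign (−1)^0·-1^0·-1^2 = +1.
(a,b)_19: α=-2, u≡12; β=0, v≡4 (mod 19); (12|19)=-1, (4|19)=+1; sign (−1)^0·-1^0·+1^-2 = +1.
(299, 23 / ℚ) ramifies at {2, 23}: a division algebra.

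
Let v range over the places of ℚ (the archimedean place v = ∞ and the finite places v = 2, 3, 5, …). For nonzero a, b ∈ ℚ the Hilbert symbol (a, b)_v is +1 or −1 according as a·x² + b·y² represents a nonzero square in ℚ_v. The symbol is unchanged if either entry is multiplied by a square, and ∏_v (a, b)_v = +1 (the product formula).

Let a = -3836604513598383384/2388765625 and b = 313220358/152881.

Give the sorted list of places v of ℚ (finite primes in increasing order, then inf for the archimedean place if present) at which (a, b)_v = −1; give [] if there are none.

[3, 19]

Mod squares: a ≡ -1254, b ≡ 38. Check v ∈ {∞, 2, 3, 5, 11, 13, 17, 19, 23, 29}.
v=17: a=17^-2·(≡15), b=17^-2·(≡8) mod 17; (15|17)=+1, (8|17)=+1; (−1)^{-2·-2·8}·(+1)^-2·(+1)^-2 = +1.
v=29: a=29^2·(≡7), b=29^2·(≡22) mod 29; (7|29)=+1, (22|29)=+1; (−1)^{2·2·14}·(+1)^2·(+1)^2 = +1.
v=23: a=23^-2·(≡11), b=23^-2·(≡22) mod 23; (11|23)=-1, (22|23)=-1; (−1)^{-2·-2·11}·(-1)^-2·(-1)^-2 = +1.
v=5: a=5^-6·(≡1), b=5^0·(≡3) mod 5; (1|5)=+1, (3|5)=-1; (−1)^{-6·0·2}·(+1)^0·(-1)^-6 = +1.
v=11: a=11^3·(≡6), b=11^2·(≡4) mod 11; (6|11)=-1, (4|11)=+1; (−1)^{3·2·5}·(-1)^2·(+1)^3 = +1.
v=13: a=13^4·(≡8), b=13^0·(≡9) mod 13; (8|13)=-1, (9|13)=+1; (−1)^{4·0·6}·(-1)^0·(+1)^4 = +1.
v=2: v_2(a)=3, v_2(b)=1; units ≡ 5, 3 (mod 8); ε·ε+αω+βω = 0·1+3·1+1·1 ≡ 0  ⇒  (a,b)_2 = +1.
v=19: a=19^3·(≡2), b=19^1·(≡12) mod 19; (2|19)=-1, (12|19)=-1; (−1)^{3·1·9}·(-1)^1·(-1)^3 = -1.
v=∞: -1254 < 0 and 38 > 0  ⇒  (a,b)_∞ = +1.
v=3: a=3^7·(≡2), b=3^4·(≡2) mod 3; (2|3)=-1, (2|3)=-1; (−1)^{7·4·1}·(-1)^4·(-1)^7 = -1.
Ram(-1254, 38) = {3, 19}; no ℚ_3-point on the conic.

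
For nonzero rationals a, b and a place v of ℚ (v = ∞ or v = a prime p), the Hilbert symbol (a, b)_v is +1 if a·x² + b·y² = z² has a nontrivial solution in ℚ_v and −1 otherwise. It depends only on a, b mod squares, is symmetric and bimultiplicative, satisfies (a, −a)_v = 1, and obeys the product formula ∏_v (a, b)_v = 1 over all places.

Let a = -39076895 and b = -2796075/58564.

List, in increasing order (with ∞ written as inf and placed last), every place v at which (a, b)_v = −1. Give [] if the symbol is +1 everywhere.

Mod squares: a ≡ -39076895, b ≡ -43. Check v ∈ {∞, 2, 3, 5, 11, 13, 17, 31, 41, 43}.
v=17: a=17^0·(≡2), b=17^2·(≡2) mod 17; (2|17)=+1, (2|17)=+1; (−1)^{0·2·8}·(+1)^2·(+1)^0 = +1.
v=43: a=43^1·(≡40), b=43^1·(≡26) mod 43; (40|43)=+1, (26|43)=-1; (−1)^{1·1·21}·(+1)^1·(-1)^1 = +1.
v=31: a=31^1·(≡8), b=31^0·(≡25) mod 31; (8|31)=+1, (25|31)=+1; (−1)^{1·0·15}·(+1)^0·(+1)^1 = +1.
v=13: a=13^1·(≡10), b=13^0·(≡9) mod 13; (10|13)=+1, (9|13)=+1; (−1)^{1·0·6}·(+1)^0·(+1)^1 = +1.
v=5: a=5^1·(≡1), b=5^2·(≡3) mod 5; (1|5)=+1, (3|5)=-1; (−1)^{1·2·2}·(+1)^2·(-1)^1 = -1.
v=41: a=41^1·(≡32), b=41^0·(≡36) mod 41; (32|41)=+1, (36|41)=+1; (−1)^{1·0·20}·(+1)^0·(+1)^1 = +1.
v=2: v_2(a)=0, v_2(b)=-2; units ≡ 1, 5 (mod 8); ε·ε+αω+βω = 0·0+0·1+-2·0 ≡ 0  ⇒  (a,b)_2 = +1.
v=3: a=3^0·(≡1), b=3^2·(≡2) mod 3; (1|3)=+1, (2|3)=-1; (−1)^{0·2·1}·(+1)^2·(-1)^0 = +1.
v=11: a=11^1·(≡5), b=11^-4·(≡1) mod 11; (5|11)=+1, (1|11)=+1; (−1)^{1·-4·5}·(+1)^-4·(+1)^1 = +1.
v=∞: -39076895 < 0 and -43 < 0  ⇒  (a,b)_∞ = -1.
|Ram(-39076895, -43)| = 2, even; anisotropic at {5, ∞}.

[5, inf]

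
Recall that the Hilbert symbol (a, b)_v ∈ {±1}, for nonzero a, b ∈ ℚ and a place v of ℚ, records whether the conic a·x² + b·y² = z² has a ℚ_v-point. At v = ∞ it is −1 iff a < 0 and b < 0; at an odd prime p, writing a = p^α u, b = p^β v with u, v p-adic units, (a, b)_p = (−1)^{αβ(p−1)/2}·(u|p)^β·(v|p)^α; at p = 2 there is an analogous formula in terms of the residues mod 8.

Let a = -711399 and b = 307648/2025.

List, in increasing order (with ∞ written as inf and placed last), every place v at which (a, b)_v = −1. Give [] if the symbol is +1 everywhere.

[19, 23]

(a, b) ≡ (-711399, 4807) mod (ℚ^×)²; places V = {2, 3, 5, 11, 13, 17, 19, 23, 29, 37, ∞}.
(a,b)_37: α=1, u≡13; β=0, v≡34 (mod 37); (13|37)=-1, (34|37)=+1; sign (−1)^0·-1^0·+1^1 = +1.
(a,b)_13: α=1, u≡7; β=0, v≡12 (mod 13); (7|13)=-1, (12|13)=+1; sign (−1)^0·-1^0·+1^1 = +1.
(a,b)_2: α=0, β=6; u≡1, v≡7 (mod 8); ε(u)ε(v)=0·1, αω(v)=0·0, βω(u)=6·0; sum ≡ 0  ⇒  +1.
(a,b)_3: α=1, u≡2; β=-4, v≡1 (mod 3); (2|3)=-1, (1|3)=+1; sign (−1)^0·-1^-4·+1^1 = +1.
(a,b)_5: α=0, u≡1; β=-2, v≡3 (mod 5); (1|5)=+1, (3|5)=-1; sign (−1)^0·+1^-2·-1^0 = +1.
(a,b)_19: α=0, u≡18; β=1, v≡9 (mod 19); (18|19)=-1, (9|19)=+1; sign (−1)^0·-1^1·+1^0 = -1.
(a,b)_23: α=0, u≡14; β=1, v≡13 (mod 23); (14|23)=-1, (13|23)=+1; sign (−1)^0·-1^1·+1^0 = -1.
(a,b)_11: α=0, u≡4; β=1, v≡6 (mod 11); (4|11)=+1, (6|11)=-1; sign (−1)^0·+1^1·-1^0 = +1.
(a,b)_∞: sgn(-711399)=−, sgn(4807)=+, so +1.
(a,b)_17: α=1, u≡7; β=0, v≡8 (mod 17); (7|17)=-1, (8|17)=+1; sign (−1)^0·-1^0·+1^1 = +1.
(a,b)_29: α=1, u≡3; β=0, v≡20 (mod 29); (3|29)=-1, (20|29)=+1; sign (−1)^0·-1^0·+1^1 = +1.
|Ram(-711399, 4807)| = 2, even; anisotropic at {19, 23}.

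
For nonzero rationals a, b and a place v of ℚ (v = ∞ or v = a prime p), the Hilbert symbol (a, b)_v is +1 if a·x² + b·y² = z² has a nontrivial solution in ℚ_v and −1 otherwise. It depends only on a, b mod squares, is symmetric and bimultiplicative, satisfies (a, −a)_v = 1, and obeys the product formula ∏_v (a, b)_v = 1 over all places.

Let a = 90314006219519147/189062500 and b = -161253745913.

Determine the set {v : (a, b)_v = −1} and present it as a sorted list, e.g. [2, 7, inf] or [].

(a, b) ≡ (13153907, -1073) mod (ℚ^×)²; places V = {2, 5, 11, 13, 23, 29, 37, 41, 43, 47, ∞}.
(a,b)_5: α=-8, u≡3; β=0, v≡2 (mod 5); (3|5)=-1, (2|5)=-1; sign (−1)^0·-1^0·-1^-8 = +1.
(a,b)_29: α=1, u≡5; β=1, v≡10 (mod 29); (5|29)=+1, (10|29)=-1; sign (−1)^0·+1^1·-1^1 = -1.
(a,b)_23: α=1, u≡10; β=2, v≡13 (mod 23); (10|23)=-1, (13|23)=+1; sign (−1)^0·-1^2·+1^1 = +1.
(a,b)_11: α=-2, u≡2; β=0, v≡4 (mod 11); (2|11)=-1, (4|11)=+1; sign (−1)^0·-1^0·+1^-2 = +1.
(a,b)_43: α=2, u≡31; β=0, v≡32 (mod 43); (31|43)=+1, (32|43)=-1; sign (−1)^0·+1^0·-1^2 = +1.
(a,b)_41: α=3, u≡39; β=2, v≡17 (mod 41); (39|41)=+1, (17|41)=-1; sign (−1)^0·+1^2·-1^3 = -1.
(a,b)_13: α=1, u≡12; β=2, v≡8 (mod 13); (12|13)=+1, (8|13)=-1; sign (−1)^0·+1^2·-1^1 = -1.
(a,b)_47: α=2, u≡27; β=0, v≡42 (mod 47); (27|47)=+1, (42|47)=+1; sign (−1)^0·+1^0·+1^2 = +1.
(a,b)_∞: sgn(13153907)=+, sgn(-1073)=−, so +1.
(a,b)_37: α=1, u≡18; β=1, v≡5 (mod 37); (18|37)=-1, (5|37)=-1; sign (−1)^0·-1^1·-1^1 = +1.
(a,b)_2: α=-2, β=0; u≡3, v≡7 (mod 8); ε(u)ε(v)=1·1, αω(v)=-2·0, βω(u)=0·1; sum ≡ 1  ⇒  -1.
|Ram(13153907, -1073)| = 4, even; anisotropic at {2, 13, 29, 41}.

[2, 13, 29, 41]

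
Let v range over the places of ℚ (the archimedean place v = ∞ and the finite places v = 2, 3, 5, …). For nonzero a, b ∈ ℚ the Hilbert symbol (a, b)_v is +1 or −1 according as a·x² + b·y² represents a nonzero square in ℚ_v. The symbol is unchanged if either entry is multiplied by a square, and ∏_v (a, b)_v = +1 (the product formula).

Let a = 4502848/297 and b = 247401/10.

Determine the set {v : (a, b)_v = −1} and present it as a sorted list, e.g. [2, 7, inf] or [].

[2, 7, 11, 17]

Mod squares: a ≡ 4389, b ≡ 5610. Check v ∈ {∞, 2, 3, 5, 7, 11, 17, 19, 23}.
v=∞: 4389 > 0 and 5610 > 0  ⇒  (a,b)_∞ = +1.
v=19: a=19^1·(≡2), b=19^0·(≡4) mod 19; (2|19)=-1, (4|19)=+1; (−1)^{1·0·9}·(-1)^0·(+1)^1 = +1.
v=3: a=3^-3·(≡2), b=3^3·(≡1) mod 3; (2|3)=-1, (1|3)=+1; (−1)^{-3·3·1}·(-1)^3·(+1)^-3 = +1.
v=17: a=17^0·(≡3), b=17^1·(≡12) mod 17; (3|17)=-1, (12|17)=-1; (−1)^{0·1·8}·(-1)^1·(-1)^0 = -1.
v=23: a=23^2·(≡22), b=23^0·(≡22) mod 23; (22|23)=-1, (22|23)=-1; (−1)^{2·0·11}·(-1)^0·(-1)^2 = +1.
v=7: a=7^1·(≡2), b=7^2·(≡3) mod 7; (2|7)=+1, (3|7)=-1; (−1)^{1·2·3}·(+1)^2·(-1)^1 = -1.
v=2: v_2(a)=6, v_2(b)=-1; units ≡ 5, 5 (mod 8); ε·ε+αω+βω = 0·0+6·1+-1·1 ≡ 1  ⇒  (a,b)_2 = -1.
v=11: a=11^-1·(≡4), b=11^1·(≡4) mod 11; (4|11)=+1, (4|11)=+1; (−1)^{-1·1·5}·(+1)^1·(+1)^-1 = -1.
v=5: a=5^0·(≡4), b=5^-1·(≡3) mod 5; (4|5)=+1, (3|5)=-1; (−1)^{0·-1·2}·(+1)^-1·(-1)^0 = +1.
|Ram(4389, 5610)| = 4, even; anisotropic at {2, 7, 11, 17}.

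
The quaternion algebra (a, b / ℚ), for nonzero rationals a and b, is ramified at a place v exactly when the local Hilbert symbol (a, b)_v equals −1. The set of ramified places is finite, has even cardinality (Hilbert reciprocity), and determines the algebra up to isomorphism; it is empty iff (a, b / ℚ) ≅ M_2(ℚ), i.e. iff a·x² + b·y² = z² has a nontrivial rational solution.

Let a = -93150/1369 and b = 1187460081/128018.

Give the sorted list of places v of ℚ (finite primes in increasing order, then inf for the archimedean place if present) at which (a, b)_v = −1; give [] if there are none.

[3, 17]

(a, b) ≡ (-46, 1938) mod (ℚ^×)²; places V = {2, 3, 5, 11, 17, 19, 23, 37, 41, ∞}.
(a,b)_3: α=4, u≡2; β=7, v≡1 (mod 3); (2|3)=-1, (1|3)=+1; sign (−1)^0·-1^7·+1^4 = -1.
(a,b)_41: α=0, u≡36; β=2, v≡11 (mod 41); (36|41)=+1, (11|41)=-1; sign (−1)^0·+1^2·-1^0 = +1.
(a,b)_5: α=2, u≡1; β=0, v≡2 (mod 5); (1|5)=+1, (2|5)=-1; sign (−1)^0·+1^0·-1^2 = +1.
(a,b)_17: α=0, u≡3; β=1, v≡3 (mod 17); (3|17)=-1, (3|17)=-1; sign (−1)^0·-1^1·-1^0 = -1.
(a,b)_11: α=0, u≡4; β=-2, v≡8 (mod 11); (4|11)=+1, (8|11)=-1; sign (−1)^0·+1^-2·-1^0 = +1.
(a,b)_23: α=1, u≡19; β=-2, v≡8 (mod 23); (19|23)=-1, (8|23)=+1; sign (−1)^0·-1^-2·+1^1 = +1.
(a,b)_∞: sgn(-46)=−, sgn(1938)=+, so +1.
(a,b)_37: α=-2, u≡16; β=0, v≡24 (mod 37); (16|37)=+1, (24|37)=-1; sign (−1)^0·+1^0·-1^-2 = +1.
(a,b)_2: α=1, β=-1; u≡1, v≡1 (mod 8); ε(u)ε(v)=0·0, αω(v)=1·0, βω(u)=-1·0; sum ≡ 0  ⇒  +1.
(a,b)_19: α=0, u≡7; β=1, v≡9 (mod 19); (7|19)=+1, (9|19)=+1; sign (−1)^0·+1^1·+1^0 = +1.
Ram(-46, 1938) = {3, 17}; no ℚ_3-point on the conic.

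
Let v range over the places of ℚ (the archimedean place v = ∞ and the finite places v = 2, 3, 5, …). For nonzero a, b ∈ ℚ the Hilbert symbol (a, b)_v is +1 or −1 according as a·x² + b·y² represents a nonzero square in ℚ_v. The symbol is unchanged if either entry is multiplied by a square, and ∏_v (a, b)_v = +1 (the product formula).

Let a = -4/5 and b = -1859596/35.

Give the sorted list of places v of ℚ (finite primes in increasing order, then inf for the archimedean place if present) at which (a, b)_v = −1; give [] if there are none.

[2, 5, 17, inf]

Mod squares: a ≡ -5, b ≡ -16271465. Check v ∈ {∞, 2, 5, 7, 17, 23, 29, 41}.
v=5: a=5^-1·(≡1), b=5^-1·(≡2) mod 5; (1|5)=+1, (2|5)=-1; (−1)^{-1·-1·2}·(+1)^-1·(-1)^-1 = -1.
v=29: a=29^0·(≡5), b=29^1·(≡4) mod 29; (5|29)=+1, (4|29)=+1; (−1)^{0·1·14}·(+1)^1·(+1)^0 = +1.
v=7: a=7^0·(≡2), b=7^-1·(≡2) mod 7; (2|7)=+1, (2|7)=+1; (−1)^{0·-1·3}·(+1)^-1·(+1)^0 = +1.
v=41: a=41^0·(≡32), b=41^1·(≡29) mod 41; (32|41)=+1, (29|41)=-1; (−1)^{0·1·20}·(+1)^1·(-1)^0 = +1.
v=23: a=23^0·(≡13), b=23^1·(≡9) mod 23; (13|23)=+1, (9|23)=+1; (−1)^{0·1·11}·(+1)^1·(+1)^0 = +1.
v=∞: -5 < 0 and -16271465 < 0  ⇒  (a,b)_∞ = -1.
v=17: a=17^0·(≡6), b=17^1·(≡7) mod 17; (6|17)=-1, (7|17)=-1; (−1)^{0·1·8}·(-1)^1·(-1)^0 = -1.
v=2: v_2(a)=2, v_2(b)=2; units ≡ 3, 7 (mod 8); ε·ε+αω+βω = 1·1+2·0+2·1 ≡ 1  ⇒  (a,b)_2 = -1.
(-5, -16271465 / ℚ) ramifies at {2, 5, 17, ∞}: a division algebra.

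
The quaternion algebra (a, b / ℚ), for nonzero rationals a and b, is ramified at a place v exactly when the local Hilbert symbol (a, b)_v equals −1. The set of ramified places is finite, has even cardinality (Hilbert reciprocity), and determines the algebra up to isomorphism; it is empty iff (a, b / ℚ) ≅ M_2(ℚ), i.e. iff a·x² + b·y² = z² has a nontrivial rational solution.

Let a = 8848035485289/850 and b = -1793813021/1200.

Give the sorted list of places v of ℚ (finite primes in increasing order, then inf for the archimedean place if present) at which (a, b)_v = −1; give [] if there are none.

[3, 11, 13, 17]

(a, b) ≡ (34034, -663) mod (ℚ^×)²; places V = {2, 3, 5, 7, 11, 13, 17, 37, ∞}.
(a,b)_∞: sgn(34034)=+, sgn(-663)=−, so +1.
(a,b)_2: α=-1, β=-4; u≡1, v≡1 (mod 8); ε(u)ε(v)=0·0, αω(v)=-1·0, βω(u)=-4·0; sum ≡ 0  ⇒  +1.
(a,b)_5: α=-2, u≡1; β=-2, v≡3 (mod 5); (1|5)=+1, (3|5)=-1; sign (−1)^0·+1^-2·-1^-2 = +1.
(a,b)_13: α=1, u≡5; β=1, v≡9 (mod 13); (5|13)=-1, (9|13)=+1; sign (−1)^0·-1^1·+1^1 = -1.
(a,b)_37: α=2, u≡8; β=2, v≡26 (mod 37); (8|37)=-1, (26|37)=+1; sign (−1)^0·-1^2·+1^2 = +1.
(a,b)_17: α=-1, u≡13; β=1, v≡6 (mod 17); (13|17)=+1, (6|17)=-1; sign (−1)^0·+1^1·-1^-1 = -1.
(a,b)_3: α=2, u≡2; β=-1, v≡1 (mod 3); (2|3)=-1, (1|3)=+1; sign (−1)^0·-1^-1·+1^2 = -1.
(a,b)_7: α=3, u≡4; β=2, v≡1 (mod 7); (4|7)=+1, (1|7)=+1; sign (−1)^0·+1^2·+1^3 = +1.
(a,b)_11: α=5, u≡5; β=2, v≡8 (mod 11); (5|11)=+1, (8|11)=-1; sign (−1)^0·+1^2·-1^5 = -1.
Ram(34034, -663) = {3, 11, 13, 17}; no ℚ_3-point on the conic.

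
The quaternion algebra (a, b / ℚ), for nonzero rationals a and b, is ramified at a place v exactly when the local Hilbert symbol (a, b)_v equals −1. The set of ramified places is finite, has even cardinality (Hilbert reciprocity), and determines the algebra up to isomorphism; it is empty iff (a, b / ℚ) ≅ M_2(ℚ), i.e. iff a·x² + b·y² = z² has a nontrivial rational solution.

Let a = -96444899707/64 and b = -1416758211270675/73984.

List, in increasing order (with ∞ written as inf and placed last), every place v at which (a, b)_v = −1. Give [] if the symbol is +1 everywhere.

Mod squares: a ≡ -267160387, b ≡ -555427. Check v ∈ {∞, 2, 3, 5, 7, 13, 17, 19, 23, 31, 37, 41}.
v=7: a=7^0·(≡5), b=7^2·(≡1) mod 7; (5|7)=-1, (1|7)=+1; (−1)^{0·2·3}·(-1)^2·(+1)^0 = +1.
v=37: a=37^1·(≡25), b=37^2·(≡20) mod 37; (25|37)=+1, (20|37)=-1; (−1)^{1·2·18}·(+1)^2·(-1)^1 = -1.
v=23: a=23^1·(≡11), b=23^1·(≡2) mod 23; (11|23)=-1, (2|23)=+1; (−1)^{1·1·11}·(-1)^1·(+1)^1 = +1.
v=5: a=5^0·(≡2), b=5^2·(≡2) mod 5; (2|5)=-1, (2|5)=-1; (−1)^{0·2·2}·(-1)^2·(-1)^0 = +1.
v=19: a=19^3·(≡15), b=19^1·(≡2) mod 19; (15|19)=-1, (2|19)=-1; (−1)^{3·1·9}·(-1)^1·(-1)^3 = -1.
v=13: a=13^1·(≡12), b=13^2·(≡5) mod 13; (12|13)=+1, (5|13)=-1; (−1)^{1·2·6}·(+1)^2·(-1)^1 = -1.
v=3: a=3^0·(≡2), b=3^2·(≡2) mod 3; (2|3)=-1, (2|3)=-1; (−1)^{0·2·1}·(-1)^2·(-1)^0 = +1.
v=∞: -267160387 < 0 and -555427 < 0  ⇒  (a,b)_∞ = -1.
v=41: a=41^1·(≡33), b=41^1·(≡26) mod 41; (33|41)=+1, (26|41)=-1; (−1)^{1·1·20}·(+1)^1·(-1)^1 = -1.
v=17: a=17^0·(≡15), b=17^-2·(≡5) mod 17; (15|17)=+1, (5|17)=-1; (−1)^{0·-2·8}·(+1)^-2·(-1)^0 = +1.
v=31: a=31^1·(≡5), b=31^1·(≡2) mod 31; (5|31)=+1, (2|31)=+1; (−1)^{1·1·15}·(+1)^1·(+1)^1 = -1.
v=2: v_2(a)=-6, v_2(b)=-8; units ≡ 5, 5 (mod 8); ε·ε+αω+βω = 0·0+-6·1+-8·1 ≡ 0  ⇒  (a,b)_2 = +1.
(-267160387, -555427 / ℚ) ramifies at {13, 19, 31, 37, 41, ∞}: a division algebra.

[13, 19, 31, 37, 41, inf]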